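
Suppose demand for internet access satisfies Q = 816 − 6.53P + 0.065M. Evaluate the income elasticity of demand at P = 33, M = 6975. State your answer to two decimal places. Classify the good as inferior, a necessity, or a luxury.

At P = 33, M = 6975: Q = 1053.885.
Holding P constant, ∂Q/∂M = 0.065.
η_M = (∂Q/∂M)·(M/Q) = 0.065 × (6975/1053.885) = 0.43.
Since 0 < η < 1, this is a necessity.

0.43 (necessity)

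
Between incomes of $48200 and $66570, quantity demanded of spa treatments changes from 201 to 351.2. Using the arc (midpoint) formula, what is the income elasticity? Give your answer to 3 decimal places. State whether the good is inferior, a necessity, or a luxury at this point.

1.699 (luxury)

ΔQ = 351.2 − 201 = 150.2; midpoint Q̄ = (201 + 351.2)/2 = 276.1.
ΔI = 66570 − 48200 = 18370; midpoint Ī = (48200 + 66570)/2 = 57385.
η = (ΔQ/Q̄) ÷ (ΔI/Ī) = (150.2/276.1) ÷ (18370/57385) = 1.699.
η > 1 ⇒ luxury.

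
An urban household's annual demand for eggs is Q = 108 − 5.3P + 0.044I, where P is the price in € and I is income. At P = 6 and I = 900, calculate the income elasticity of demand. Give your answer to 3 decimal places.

At P = 6, I = 900: Q = 115.800.
Holding P constant, ∂Q/∂I = 0.044.
η_I = (∂Q/∂I)·(I/Q) = 0.044 × (900/115.800) = 0.342.

0.342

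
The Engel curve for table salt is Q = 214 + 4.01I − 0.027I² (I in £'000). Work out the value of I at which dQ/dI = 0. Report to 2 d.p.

74.26

dQ/dI = 4.01 − 0.054I.
The good is inferior where dQ/dI < 0. Setting dQ/dI = 0 gives I = 4.01 / 0.054 = 74.26.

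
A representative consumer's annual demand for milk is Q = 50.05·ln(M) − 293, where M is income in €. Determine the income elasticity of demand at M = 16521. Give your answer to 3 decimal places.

0.259

At M = 16521: Q = 193.105.
dQ/dM = 50.05/M = 0.00302948 at this income.
η = (dQ/dM)·(M/Q) = 0.00302948 × (16521/193.105) = 0.259.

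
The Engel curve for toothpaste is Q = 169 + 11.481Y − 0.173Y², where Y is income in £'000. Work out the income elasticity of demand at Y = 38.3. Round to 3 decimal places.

At Y = 38.3: Q = 354.9503.
dQ/dY = 11.481 − 0.346Y = -1.77080.
η = (dQ/dY)·(Y/Q) = -1.77080 × (38.3/354.9503) = -0.191.

-0.191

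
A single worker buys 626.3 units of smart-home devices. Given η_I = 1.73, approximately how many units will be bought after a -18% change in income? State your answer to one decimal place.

431.3

%ΔQ ≈ η × %ΔI = 1.73 × (-18%) = -31.14%.
New Q ≈ 626.3 × (1 − 0.3114) = 431.3.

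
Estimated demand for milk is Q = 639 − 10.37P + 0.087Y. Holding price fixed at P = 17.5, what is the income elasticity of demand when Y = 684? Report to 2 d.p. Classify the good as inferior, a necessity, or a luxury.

At P = 17.5, Y = 684: Q = 517.033.
Holding P constant, ∂Q/∂Y = 0.087.
η_Y = (∂Q/∂Y)·(Y/Q) = 0.087 × (684/517.033) = 0.12.
Since 0 < η < 1, this is a necessity.

0.12 (necessity)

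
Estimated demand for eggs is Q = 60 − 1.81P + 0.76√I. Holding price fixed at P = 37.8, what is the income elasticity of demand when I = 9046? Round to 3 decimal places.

At P = 37.8, I = 9046: Q = 63.866.
Holding P constant, ∂Q/∂I = 0.76/(2√I) = 0.00399535.
η_I = (∂Q/∂I)·(I/Q) = 0.00399535 × (9046/63.866) = 0.566.

0.566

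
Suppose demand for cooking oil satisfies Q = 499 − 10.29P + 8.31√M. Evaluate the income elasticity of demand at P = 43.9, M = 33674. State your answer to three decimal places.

0.485

At P = 43.9, M = 33674: Q = 1572.194.
Holding P constant, ∂Q/∂M = 8.31/(2√M) = 0.0226425.
η_M = (∂Q/∂M)·(M/Q) = 0.0226425 × (33674/1572.194) = 0.485.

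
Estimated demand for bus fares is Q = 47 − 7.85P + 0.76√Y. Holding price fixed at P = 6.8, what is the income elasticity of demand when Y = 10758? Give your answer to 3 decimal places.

At P = 6.8, Y = 10758: Q = 72.448.
Holding P constant, ∂Q/∂Y = 0.76/(2√Y) = 0.00366368.
η_Y = (∂Q/∂Y)·(Y/Q) = 0.00366368 × (10758/72.448) = 0.544.

0.544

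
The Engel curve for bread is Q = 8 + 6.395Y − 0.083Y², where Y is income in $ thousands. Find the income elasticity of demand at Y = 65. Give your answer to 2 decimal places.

-3.91

At Y = 65: Q = 73.0000.
dQ/dY = 6.395 − 0.166Y = -4.39500.
η = (dQ/dY)·(Y/Q) = -4.39500 × (65/73.0000) = -3.91.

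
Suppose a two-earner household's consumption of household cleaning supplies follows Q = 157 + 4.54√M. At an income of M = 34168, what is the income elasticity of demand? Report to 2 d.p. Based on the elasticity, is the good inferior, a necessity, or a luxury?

0.42 (necessity)

At M = 34168: Q = 996.200.
dQ/dM = 4.54/(2√M) = 0.0122805 at this income.
η = (dQ/dM)·(M/Q) = 0.0122805 × (34168/996.200) = 0.42.
Since 0 < η < 1, the good is a necessity.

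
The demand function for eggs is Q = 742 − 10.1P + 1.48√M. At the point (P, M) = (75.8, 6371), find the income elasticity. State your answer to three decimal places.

0.625

At P = 75.8, M = 6371: Q = 94.551.
Holding P constant, ∂Q/∂M = 1.48/(2√M) = 0.00927103.
η_M = (∂Q/∂M)·(M/Q) = 0.00927103 × (6371/94.551) = 0.625.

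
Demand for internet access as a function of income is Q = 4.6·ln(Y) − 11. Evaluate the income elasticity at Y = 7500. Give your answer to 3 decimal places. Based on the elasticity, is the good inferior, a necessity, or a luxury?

At Y = 7500: Q = 30.044.
dQ/dY = 4.6/Y = 0.000613333 at this income.
η = (dQ/dY)·(Y/Q) = 0.000613333 × (7500/30.044) = 0.153.
Since 0 < η < 1, the good is a necessity.

0.153 (necessity)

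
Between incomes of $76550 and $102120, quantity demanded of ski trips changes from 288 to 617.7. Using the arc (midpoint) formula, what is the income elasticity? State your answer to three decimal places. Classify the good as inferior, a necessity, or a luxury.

2.544 (luxury)

ΔQ = 617.7 − 288 = 329.7; midpoint Q̄ = (288 + 617.7)/2 = 452.85.
ΔI = 102120 − 76550 = 25570; midpoint Ī = (76550 + 102120)/2 = 89335.
η = (ΔQ/Q̄) ÷ (ΔI/Ī) = (329.7/452.85) ÷ (25570/89335) = 2.544.
η > 1 ⇒ luxury.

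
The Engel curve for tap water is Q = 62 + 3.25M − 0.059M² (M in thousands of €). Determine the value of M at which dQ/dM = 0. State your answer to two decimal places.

27.54

dQ/dM = 3.25 − 0.118M.
The good is inferior where dQ/dM < 0. Setting dQ/dM = 0 gives M = 3.25 / 0.118 = 27.54.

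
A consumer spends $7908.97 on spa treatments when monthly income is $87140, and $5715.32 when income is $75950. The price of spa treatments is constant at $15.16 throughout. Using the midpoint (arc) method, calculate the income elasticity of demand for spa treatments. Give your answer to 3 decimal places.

With a constant price, Q₁ = 7908.97/15.16 = 521.700 and Q₂ = 5715.32/15.16 = 377.000 (equivalently, work directly with expenditure since P cancels).
Midpoint %ΔQ = (5715.32 − 7908.97)/6812.15 = -0.32202; midpoint %ΔI = (75950 − 87140)/81545 = -0.13722.
η = -0.32202 / -0.13722 = 2.347.

2.347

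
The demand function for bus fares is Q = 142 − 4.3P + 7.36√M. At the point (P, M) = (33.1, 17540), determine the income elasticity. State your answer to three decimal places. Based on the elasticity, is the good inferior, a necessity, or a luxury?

At P = 33.1, M = 17540: Q = 974.419.
Holding P constant, ∂Q/∂M = 7.36/(2√M) = 0.0277864.
η_M = (∂Q/∂M)·(M/Q) = 0.0277864 × (17540/974.419) = 0.500.
Since 0 < η < 1, this is a necessity.

0.500 (necessity)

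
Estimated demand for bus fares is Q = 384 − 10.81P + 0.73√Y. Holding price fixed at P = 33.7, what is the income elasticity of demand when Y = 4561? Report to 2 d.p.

At P = 33.7, Y = 4561: Q = 69.004.
Holding P constant, ∂Q/∂Y = 0.73/(2√Y) = 0.00540459.
η_Y = (∂Q/∂Y)·(Y/Q) = 0.00540459 × (4561/69.004) = 0.36.

0.36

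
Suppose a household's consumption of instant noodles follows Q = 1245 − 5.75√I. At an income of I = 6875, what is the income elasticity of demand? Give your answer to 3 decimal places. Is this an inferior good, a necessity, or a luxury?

-0.310 (inferior good)

At I = 6875: Q = 768.235.
dQ/dI = -5.75/(2√I) = -0.0346738 at this income.
η = (dQ/dI)·(I/Q) = -0.0346738 × (6875/768.235) = -0.310.
Since η < 0, the good is an inferior good.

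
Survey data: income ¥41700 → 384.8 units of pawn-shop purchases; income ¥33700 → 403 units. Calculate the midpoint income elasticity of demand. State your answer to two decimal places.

ΔQ = 403 − 384.8 = 18.2; midpoint Q̄ = (384.8 + 403)/2 = 393.9.
ΔI = 33700 − 41700 = -8000; midpoint Ī = (41700 + 33700)/2 = 37700.
η = (ΔQ/Q̄) ÷ (ΔI/Ī) = (18.2/393.9) ÷ (-8000/37700) = -0.22.

-0.22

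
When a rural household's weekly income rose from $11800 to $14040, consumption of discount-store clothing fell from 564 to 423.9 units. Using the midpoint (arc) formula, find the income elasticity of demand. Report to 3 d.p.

ΔQ = 423.9 − 564 = -140.1; midpoint Q̄ = (564 + 423.9)/2 = 493.95.
ΔI = 14040 − 11800 = 2240; midpoint Ī = (11800 + 14040)/2 = 12920.
η = (ΔQ/Q̄) ÷ (ΔI/Ī) = (-140.1/493.95) ÷ (2240/12920) = -1.636.

-1.636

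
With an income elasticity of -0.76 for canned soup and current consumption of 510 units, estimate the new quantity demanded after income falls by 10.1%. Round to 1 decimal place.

%ΔQ ≈ η × %ΔI = -0.76 × (-10.1%) = 7.676%.
New Q ≈ 510 × (1 + 0.07676) = 549.1.

549.1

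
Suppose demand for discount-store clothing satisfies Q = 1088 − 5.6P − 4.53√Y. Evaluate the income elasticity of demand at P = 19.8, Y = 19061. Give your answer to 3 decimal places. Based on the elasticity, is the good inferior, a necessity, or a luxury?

-0.889 (inferior good)

At P = 19.8, Y = 19061: Q = 351.701.
Holding P constant, ∂Q/∂Y = -4.53/(2√Y) = -0.0164057.
η_Y = (∂Q/∂Y)·(Y/Q) = -0.0164057 × (19061/351.701) = -0.889.
Since η < 0, this is an inferior good.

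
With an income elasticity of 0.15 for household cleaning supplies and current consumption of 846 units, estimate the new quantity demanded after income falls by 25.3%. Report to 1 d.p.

813.9

%ΔQ ≈ η × %ΔI = 0.15 × (-25.3%) = -3.795%.
New Q ≈ 846 × (1 − 0.03795) = 813.9.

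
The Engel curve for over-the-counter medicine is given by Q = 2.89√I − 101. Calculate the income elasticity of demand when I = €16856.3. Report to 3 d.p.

0.684

At I = 16856.3: Q = 274.214.
dQ/dI = 2.89/(2√I) = 0.0111298 at this income.
η = (dQ/dI)·(I/Q) = 0.0111298 × (16856.3/274.214) = 0.684.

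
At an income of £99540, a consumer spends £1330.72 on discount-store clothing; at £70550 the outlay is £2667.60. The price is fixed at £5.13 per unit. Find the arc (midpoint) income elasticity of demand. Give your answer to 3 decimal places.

-1.962

With a constant price, Q₁ = 1330.72/5.13 = 259.400 and Q₂ = 2667.60/5.13 = 520.000 (equivalently, work directly with expenditure since P cancels).
Midpoint %ΔQ = (2667.60 − 1330.72)/1999.16 = 0.66872; midpoint %ΔI = (70550 − 99540)/85045 = -0.34088.
η = 0.66872 / -0.34088 = -1.962.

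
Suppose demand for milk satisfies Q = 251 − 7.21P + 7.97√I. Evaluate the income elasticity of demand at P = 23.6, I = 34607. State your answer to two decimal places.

At P = 23.6, I = 34607: Q = 1563.500.
Holding P constant, ∂Q/∂I = 7.97/(2√I) = 0.0214213.
η_I = (∂Q/∂I)·(I/Q) = 0.0214213 × (34607/1563.500) = 0.47.

0.47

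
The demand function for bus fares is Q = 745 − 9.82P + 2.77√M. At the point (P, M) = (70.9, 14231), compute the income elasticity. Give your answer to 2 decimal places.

At P = 70.9, M = 14231: Q = 379.206.
Holding P constant, ∂Q/∂M = 2.77/(2√M) = 0.01161.
η_M = (∂Q/∂M)·(M/Q) = 0.01161 × (14231/379.206) = 0.44.

0.44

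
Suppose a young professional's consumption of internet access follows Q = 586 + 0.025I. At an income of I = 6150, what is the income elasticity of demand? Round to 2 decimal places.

0.21

At I = 6150: Q = 739.750.
dQ/dI = 0.025.
η = (dQ/dI)·(I/Q) = 0.025 × (6150/739.750) = 0.21.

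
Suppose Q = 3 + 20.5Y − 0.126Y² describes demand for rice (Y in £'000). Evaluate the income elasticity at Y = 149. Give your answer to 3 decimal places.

At Y = 149: Q = 260.1740.
dQ/dY = 20.5 − 0.252Y = -17.04800.
η = (dQ/dY)·(Y/Q) = -17.04800 × (149/260.1740) = -9.763.

-9.763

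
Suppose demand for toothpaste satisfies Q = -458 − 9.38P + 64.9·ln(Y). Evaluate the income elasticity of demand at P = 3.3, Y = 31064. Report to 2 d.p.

0.36

At P = 3.3, Y = 31064: Q = 182.359.
Holding P constant, ∂Q/∂Y = 64.9/Y = 0.00208924.
η_Y = (∂Q/∂Y)·(Y/Q) = 0.00208924 × (31064/182.359) = 0.36.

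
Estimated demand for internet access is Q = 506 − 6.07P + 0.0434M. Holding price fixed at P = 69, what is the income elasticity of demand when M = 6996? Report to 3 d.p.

At P = 69, M = 6996: Q = 390.796.
Holding P constant, ∂Q/∂M = 0.0434.
η_M = (∂Q/∂M)·(M/Q) = 0.0434 × (6996/390.796) = 0.777.

0.777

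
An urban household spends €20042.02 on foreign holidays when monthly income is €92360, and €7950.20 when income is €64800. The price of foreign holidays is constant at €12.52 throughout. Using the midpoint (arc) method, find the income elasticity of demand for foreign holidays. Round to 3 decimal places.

With a constant price, Q₁ = 20042.02/12.52 = 1600.800 and Q₂ = 7950.20/12.52 = 635.000 (equivalently, work directly with expenditure since P cancels).
Midpoint %ΔQ = (7950.20 − 20042.02)/13996.11 = -0.86394; midpoint %ΔI = (64800 − 92360)/78580 = -0.35073.
η = -0.86394 / -0.35073 = 2.463.

2.463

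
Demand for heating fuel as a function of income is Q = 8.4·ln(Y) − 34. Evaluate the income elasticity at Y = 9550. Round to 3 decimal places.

At Y = 9550: Q = 42.980.
dQ/dY = 8.4/Y = 0.000879581 at this income.
η = (dQ/dY)·(Y/Q) = 0.000879581 × (9550/42.980) = 0.195.

0.195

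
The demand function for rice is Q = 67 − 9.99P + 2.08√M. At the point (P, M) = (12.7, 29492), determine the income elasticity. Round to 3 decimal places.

0.601

At P = 12.7, M = 29492: Q = 297.330.
Holding P constant, ∂Q/∂M = 2.08/(2√M) = 0.00605594.
η_M = (∂Q/∂M)·(M/Q) = 0.00605594 × (29492/297.330) = 0.601.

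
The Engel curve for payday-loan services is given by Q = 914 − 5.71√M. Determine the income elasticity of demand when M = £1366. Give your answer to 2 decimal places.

At M = 1366: Q = 702.962.
dQ/dM = -5.71/(2√M) = -0.0772468 at this income.
η = (dQ/dM)·(M/Q) = -0.0772468 × (1366/702.962) = -0.15.

-0.15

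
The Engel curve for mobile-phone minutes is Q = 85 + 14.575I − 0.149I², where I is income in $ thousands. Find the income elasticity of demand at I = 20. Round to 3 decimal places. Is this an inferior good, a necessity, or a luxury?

At I = 20: Q = 316.9000.
dQ/dI = 14.575 − 0.298I = 8.61500.
η = (dQ/dI)·(I/Q) = 8.61500 × (20/316.9000) = 0.544.
0 < η < 1 ⇒ necessity.

0.544 (necessity)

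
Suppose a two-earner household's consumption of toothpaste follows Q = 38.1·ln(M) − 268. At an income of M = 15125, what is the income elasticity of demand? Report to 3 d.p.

At M = 15125: Q = 98.678.
dQ/dM = 38.1/M = 0.00251901 at this income.
η = (dQ/dM)·(M/Q) = 0.00251901 × (15125/98.678) = 0.386.

0.386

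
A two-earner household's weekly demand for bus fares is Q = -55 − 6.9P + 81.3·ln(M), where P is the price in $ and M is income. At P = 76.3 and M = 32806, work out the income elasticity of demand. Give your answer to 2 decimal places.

At P = 76.3, M = 32806: Q = 263.917.
Holding P constant, ∂Q/∂M = 81.3/M = 0.00247821.
η_M = (∂Q/∂M)·(M/Q) = 0.00247821 × (32806/263.917) = 0.31.

0.31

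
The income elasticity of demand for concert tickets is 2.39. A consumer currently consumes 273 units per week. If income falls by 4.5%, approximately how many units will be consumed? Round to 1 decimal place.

243.6

%ΔQ ≈ η × %ΔI = 2.39 × (-4.5%) = -10.755%.
New Q ≈ 273 × (1 − 0.10755) = 243.6.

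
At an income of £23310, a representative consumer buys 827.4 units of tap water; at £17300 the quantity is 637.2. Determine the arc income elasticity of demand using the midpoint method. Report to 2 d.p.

0.88

ΔQ = 637.2 − 827.4 = -190.2; midpoint Q̄ = (827.4 + 637.2)/2 = 732.3.
ΔI = 17300 − 23310 = -6010; midpoint Ī = (23310 + 17300)/2 = 20305.
η = (ΔQ/Q̄) ÷ (ΔI/Ī) = (-190.2/732.3) ÷ (-6010/20305) = 0.88.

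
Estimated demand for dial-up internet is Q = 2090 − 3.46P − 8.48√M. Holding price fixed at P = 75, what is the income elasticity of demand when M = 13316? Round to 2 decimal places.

At P = 75, M = 13316: Q = 851.951.
Holding P constant, ∂Q/∂M = -8.48/(2√M) = -0.0367434.
η_M = (∂Q/∂M)·(M/Q) = -0.0367434 × (13316/851.951) = -0.57.

-0.57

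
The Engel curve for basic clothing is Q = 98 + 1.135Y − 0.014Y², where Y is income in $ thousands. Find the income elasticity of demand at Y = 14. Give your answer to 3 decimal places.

0.094

At Y = 14: Q = 111.1460.
dQ/dY = 1.135 − 0.028Y = 0.74300.
η = (dQ/dY)·(Y/Q) = 0.74300 × (14/111.1460) = 0.094.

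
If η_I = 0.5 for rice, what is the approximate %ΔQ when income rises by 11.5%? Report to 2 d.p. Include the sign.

%ΔQ ≈ η × %ΔI = 0.5 × 11.5% = 5.75%.

5.75%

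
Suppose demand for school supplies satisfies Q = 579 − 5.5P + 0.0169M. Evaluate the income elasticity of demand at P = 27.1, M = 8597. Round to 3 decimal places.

0.253

At P = 27.1, M = 8597: Q = 575.239.
Holding P constant, ∂Q/∂M = 0.0169.
η_M = (∂Q/∂M)·(M/Q) = 0.0169 × (8597/575.239) = 0.253.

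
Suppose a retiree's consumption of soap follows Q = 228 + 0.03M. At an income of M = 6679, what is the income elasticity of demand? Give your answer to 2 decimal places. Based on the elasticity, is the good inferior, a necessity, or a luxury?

0.47 (necessity)

At M = 6679: Q = 428.370.
dQ/dM = 0.03.
η = (dQ/dM)·(M/Q) = 0.03 × (6679/428.370) = 0.47.
Since 0 < η < 1, the good is a necessity.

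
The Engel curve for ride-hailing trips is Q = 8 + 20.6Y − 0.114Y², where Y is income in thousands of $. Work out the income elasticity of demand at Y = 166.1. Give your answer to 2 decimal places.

At Y = 166.1: Q = 284.4901.
dQ/dY = 20.6 − 0.228Y = -17.27080.
η = (dQ/dY)·(Y/Q) = -17.27080 × (166.1/284.4901) = -10.08.

-10.08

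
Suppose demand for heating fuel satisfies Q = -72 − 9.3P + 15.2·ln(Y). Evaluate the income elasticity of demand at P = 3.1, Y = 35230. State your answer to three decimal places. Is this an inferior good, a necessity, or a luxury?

0.261 (necessity)

At P = 3.1, Y = 35230: Q = 58.309.
Holding P constant, ∂Q/∂Y = 15.2/Y = 0.00043145.
η_Y = (∂Q/∂Y)·(Y/Q) = 0.00043145 × (35230/58.309) = 0.261.
Since 0 < η < 1, this is a necessity.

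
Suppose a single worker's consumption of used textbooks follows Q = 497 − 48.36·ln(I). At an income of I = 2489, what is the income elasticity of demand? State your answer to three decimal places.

At I = 2489: Q = 118.842.
dQ/dI = -48.36/I = -0.0194295 at this income.
η = (dQ/dI)·(I/Q) = -0.0194295 × (2489/118.842) = -0.407.

-0.407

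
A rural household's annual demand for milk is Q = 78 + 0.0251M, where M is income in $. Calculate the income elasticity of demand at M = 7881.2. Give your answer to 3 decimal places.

0.717

At M = 7881.2: Q = 275.818.
dQ/dM = 0.0251.
η = (dQ/dM)·(M/Q) = 0.0251 × (7881.2/275.818) = 0.717.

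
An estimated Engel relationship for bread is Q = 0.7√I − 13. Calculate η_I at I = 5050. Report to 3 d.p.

At I = 5050: Q = 36.744.
dQ/dI = 0.7/(2√I) = 0.00492518 at this income.
η = (dQ/dI)·(I/Q) = 0.00492518 × (5050/36.744) = 0.677.

0.677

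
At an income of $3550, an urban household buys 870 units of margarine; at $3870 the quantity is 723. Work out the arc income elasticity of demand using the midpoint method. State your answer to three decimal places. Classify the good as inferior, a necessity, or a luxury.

ΔQ = 723 − 870 = -147; midpoint Q̄ = (870 + 723)/2 = 796.5.
ΔI = 3870 − 3550 = 320; midpoint Ī = (3550 + 3870)/2 = 3710.
η = (ΔQ/Q̄) ÷ (ΔI/Ī) = (-147/796.5) ÷ (320/3710) = -2.140.
η < 0 ⇒ inferior good.

-2.140 (inferior good)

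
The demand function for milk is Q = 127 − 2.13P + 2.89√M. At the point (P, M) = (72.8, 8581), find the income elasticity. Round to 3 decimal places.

0.559

At P = 72.8, M = 8581: Q = 239.647.
Holding P constant, ∂Q/∂M = 2.89/(2√M) = 0.0155991.
η_M = (∂Q/∂M)·(M/Q) = 0.0155991 × (8581/239.647) = 0.559.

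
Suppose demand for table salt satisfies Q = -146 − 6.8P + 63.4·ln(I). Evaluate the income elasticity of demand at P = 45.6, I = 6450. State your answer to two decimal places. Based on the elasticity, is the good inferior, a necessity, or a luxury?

At P = 45.6, I = 6450: Q = 100.054.
Holding P constant, ∂Q/∂I = 63.4/I = 0.00982946.
η_I = (∂Q/∂I)·(I/Q) = 0.00982946 × (6450/100.054) = 0.63.
Since 0 < η < 1, this is a necessity.

0.63 (necessity)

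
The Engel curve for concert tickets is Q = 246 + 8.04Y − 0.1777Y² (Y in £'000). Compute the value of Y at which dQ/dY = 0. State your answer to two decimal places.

22.62

dQ/dY = 8.04 − 0.3554Y.
The good is inferior where dQ/dY < 0. Setting dQ/dY = 0 gives Y = 8.04 / 0.3554 = 22.62.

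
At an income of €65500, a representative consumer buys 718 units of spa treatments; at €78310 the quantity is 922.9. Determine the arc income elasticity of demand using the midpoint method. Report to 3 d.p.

ΔQ = 922.9 − 718 = 204.9; midpoint Q̄ = (718 + 922.9)/2 = 820.45.
ΔI = 78310 − 65500 = 12810; midpoint Ī = (65500 + 78310)/2 = 71905.
η = (ΔQ/Q̄) ÷ (ΔI/Ī) = (204.9/820.45) ÷ (12810/71905) = 1.402.

1.402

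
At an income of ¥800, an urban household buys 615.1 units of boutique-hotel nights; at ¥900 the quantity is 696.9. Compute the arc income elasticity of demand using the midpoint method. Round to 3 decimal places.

1.060

ΔQ = 696.9 − 615.1 = 81.8; midpoint Q̄ = (615.1 + 696.9)/2 = 656.
ΔI = 900 − 800 = 100; midpoint Ī = (800 + 900)/2 = 850.
η = (ΔQ/Q̄) ÷ (ΔI/Ī) = (81.8/656) ÷ (100/850) = 1.060.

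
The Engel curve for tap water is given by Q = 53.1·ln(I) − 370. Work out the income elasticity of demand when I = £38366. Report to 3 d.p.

At I = 38366: Q = 190.467.
dQ/dI = 53.1/I = 0.00138404 at this income.
η = (dQ/dI)·(I/Q) = 0.00138404 × (38366/190.467) = 0.279.

0.279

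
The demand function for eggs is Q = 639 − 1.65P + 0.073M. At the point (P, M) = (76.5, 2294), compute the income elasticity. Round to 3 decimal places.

At P = 76.5, M = 2294: Q = 680.237.
Holding P constant, ∂Q/∂M = 0.073.
η_M = (∂Q/∂M)·(M/Q) = 0.073 × (2294/680.237) = 0.246.

0.246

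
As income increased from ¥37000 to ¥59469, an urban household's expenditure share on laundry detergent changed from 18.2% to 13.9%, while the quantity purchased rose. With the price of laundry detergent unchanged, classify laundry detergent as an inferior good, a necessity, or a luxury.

necessity

Quantity rises but the budget share falls as income rises, so 0 < η < 1.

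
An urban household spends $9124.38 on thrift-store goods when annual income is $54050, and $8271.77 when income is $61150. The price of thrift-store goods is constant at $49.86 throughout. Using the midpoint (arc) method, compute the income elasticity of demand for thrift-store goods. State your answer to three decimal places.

-0.795

With a constant price, Q₁ = 9124.38/49.86 = 183.000 and Q₂ = 8271.77/49.86 = 165.900 (equivalently, work directly with expenditure since P cancels).
Midpoint %ΔQ = (8271.77 − 9124.38)/8698.08 = -0.09802; midpoint %ΔI = (61150 − 54050)/57600 = 0.12326.
η = -0.09802 / 0.12326 = -0.795.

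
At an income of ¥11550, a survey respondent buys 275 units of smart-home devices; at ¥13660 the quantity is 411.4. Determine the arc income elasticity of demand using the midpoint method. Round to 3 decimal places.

ΔQ = 411.4 − 275 = 136.4; midpoint Q̄ = (275 + 411.4)/2 = 343.2.
ΔI = 13660 − 11550 = 2110; midpoint Ī = (11550 + 13660)/2 = 12605.
η = (ΔQ/Q̄) ÷ (ΔI/Ī) = (136.4/343.2) ÷ (2110/12605) = 2.374.

2.374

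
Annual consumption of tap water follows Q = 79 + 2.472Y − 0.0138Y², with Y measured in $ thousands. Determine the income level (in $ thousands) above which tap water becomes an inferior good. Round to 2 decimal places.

89.57

dQ/dY = 2.472 − 0.0276Y.
The good is inferior where dQ/dY < 0. Setting dQ/dY = 0 gives Y = 2.472 / 0.0276 = 89.57.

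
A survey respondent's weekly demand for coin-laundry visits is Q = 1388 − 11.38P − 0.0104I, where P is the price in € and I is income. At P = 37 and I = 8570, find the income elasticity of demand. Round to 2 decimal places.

At P = 37, I = 8570: Q = 877.812.
Holding P constant, ∂Q/∂I = −0.0104.
η_I = (∂Q/∂I)·(I/Q) = -0.0104 × (8570/877.812) = -0.10.

-0.10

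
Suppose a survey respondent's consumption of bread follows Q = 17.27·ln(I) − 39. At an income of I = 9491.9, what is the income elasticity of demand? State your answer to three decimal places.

At I = 9491.9: Q = 119.162.
dQ/dI = 17.27/I = 0.00181945 at this income.
η = (dQ/dI)·(I/Q) = 0.00181945 × (9491.9/119.162) = 0.145.

0.145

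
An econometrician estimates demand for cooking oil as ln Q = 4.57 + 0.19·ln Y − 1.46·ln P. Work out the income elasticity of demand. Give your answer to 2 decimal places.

0.19

In a log-linear demand, the coefficient on ln Y is the income elasticity.
So η = 0.19.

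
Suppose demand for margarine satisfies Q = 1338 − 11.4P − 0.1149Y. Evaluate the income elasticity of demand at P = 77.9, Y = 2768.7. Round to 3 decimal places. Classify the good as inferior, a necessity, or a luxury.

-2.413 (inferior good)

At P = 77.9, Y = 2768.7: Q = 131.816.
Holding P constant, ∂Q/∂Y = −0.1149.
η_Y = (∂Q/∂Y)·(Y/Q) = -0.1149 × (2768.7/131.816) = -2.413.
Since η < 0, this is an inferior good.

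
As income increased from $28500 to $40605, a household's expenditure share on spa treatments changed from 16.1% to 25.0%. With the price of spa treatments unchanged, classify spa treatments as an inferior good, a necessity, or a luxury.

The budget share rises as income rises, so η > 1.

luxury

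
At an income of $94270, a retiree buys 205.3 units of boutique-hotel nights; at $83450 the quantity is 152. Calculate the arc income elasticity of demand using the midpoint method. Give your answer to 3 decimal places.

2.450

ΔQ = 152 − 205.3 = -53.3; midpoint Q̄ = (205.3 + 152)/2 = 178.65.
ΔI = 83450 − 94270 = -10820; midpoint Ī = (94270 + 83450)/2 = 88860.
η = (ΔQ/Q̄) ÷ (ΔI/Ī) = (-53.3/178.65) ÷ (-10820/88860) = 2.450.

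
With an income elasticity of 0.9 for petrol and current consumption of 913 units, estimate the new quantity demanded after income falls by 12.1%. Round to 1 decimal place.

%ΔQ ≈ η × %ΔI = 0.9 × (-12.1%) = -10.89%.
New Q ≈ 913 × (1 − 0.1089) = 813.6.

813.6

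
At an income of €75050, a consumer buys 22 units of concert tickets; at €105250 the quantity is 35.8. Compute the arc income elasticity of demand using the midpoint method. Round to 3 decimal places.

ΔQ = 35.8 − 22 = 13.8; midpoint Q̄ = (22 + 35.8)/2 = 28.9.
ΔI = 105250 − 75050 = 30200; midpoint Ī = (75050 + 105250)/2 = 90150.
η = (ΔQ/Q̄) ÷ (ΔI/Ī) = (13.8/28.9) ÷ (30200/90150) = 1.425.

1.425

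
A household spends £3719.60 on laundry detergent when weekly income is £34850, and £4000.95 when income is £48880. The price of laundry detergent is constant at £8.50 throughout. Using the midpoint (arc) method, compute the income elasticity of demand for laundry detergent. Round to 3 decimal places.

With a constant price, Q₁ = 3719.60/8.50 = 437.600 and Q₂ = 4000.95/8.50 = 470.700 (equivalently, work directly with expenditure since P cancels).
Midpoint %ΔQ = (4000.95 − 3719.60)/3860.27 = 0.07288; midpoint %ΔI = (48880 − 34850)/41865 = 0.33512.
η = 0.07288 / 0.33512 = 0.217.

0.217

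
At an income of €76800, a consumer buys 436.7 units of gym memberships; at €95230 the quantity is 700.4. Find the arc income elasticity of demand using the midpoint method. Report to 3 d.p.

ΔQ = 700.4 − 436.7 = 263.7; midpoint Q̄ = (436.7 + 700.4)/2 = 568.55.
ΔI = 95230 − 76800 = 18430; midpoint Ī = (76800 + 95230)/2 = 86015.
η = (ΔQ/Q̄) ÷ (ΔI/Ī) = (263.7/568.55) ÷ (18430/86015) = 2.165.

2.165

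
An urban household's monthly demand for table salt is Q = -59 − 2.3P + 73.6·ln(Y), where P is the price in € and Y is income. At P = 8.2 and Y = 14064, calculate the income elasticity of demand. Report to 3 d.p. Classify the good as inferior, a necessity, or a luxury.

0.118 (necessity)

At P = 8.2, Y = 14064: Q = 625.121.
Holding P constant, ∂Q/∂Y = 73.6/Y = 0.00523322.
η_Y = (∂Q/∂Y)·(Y/Q) = 0.00523322 × (14064/625.121) = 0.118.
Since 0 < η < 1, this is a necessity.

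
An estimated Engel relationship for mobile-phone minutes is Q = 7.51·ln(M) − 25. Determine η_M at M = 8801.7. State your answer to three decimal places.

0.174

At M = 8801.7: Q = 43.211.
dQ/dM = 7.51/M = 0.000853244 at this income.
η = (dQ/dM)·(M/Q) = 0.000853244 × (8801.7/43.211) = 0.174.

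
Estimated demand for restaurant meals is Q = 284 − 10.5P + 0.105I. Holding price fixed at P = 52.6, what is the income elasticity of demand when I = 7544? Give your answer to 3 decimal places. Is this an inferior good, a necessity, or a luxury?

1.512 (luxury)

At P = 52.6, I = 7544: Q = 523.820.
Holding P constant, ∂Q/∂I = 0.105.
η_I = (∂Q/∂I)·(I/Q) = 0.105 × (7544/523.820) = 1.512.
Since η > 1, this is a luxury.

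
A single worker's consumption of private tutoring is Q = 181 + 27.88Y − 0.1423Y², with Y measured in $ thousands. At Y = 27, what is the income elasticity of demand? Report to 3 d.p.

At Y = 27: Q = 830.0233.
dQ/dY = 27.88 − 0.2846Y = 20.19580.
η = (dQ/dY)·(Y/Q) = 20.19580 × (27/830.0233) = 0.657.

0.657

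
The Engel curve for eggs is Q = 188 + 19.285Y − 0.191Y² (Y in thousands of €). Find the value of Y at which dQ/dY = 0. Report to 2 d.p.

50.48

dQ/dY = 19.285 − 0.382Y.
The good is inferior where dQ/dY < 0. Setting dQ/dY = 0 gives Y = 19.285 / 0.382 = 50.48.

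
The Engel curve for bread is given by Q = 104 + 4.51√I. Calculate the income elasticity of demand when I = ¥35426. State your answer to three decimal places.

At I = 35426: Q = 952.863.
dQ/dI = 4.51/(2√I) = 0.0119808 at this income.
η = (dQ/dI)·(I/Q) = 0.0119808 × (35426/952.863) = 0.445.

0.445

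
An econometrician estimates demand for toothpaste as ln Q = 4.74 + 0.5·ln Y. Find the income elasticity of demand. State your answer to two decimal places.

0.50

In a log-linear demand, the coefficient on ln Y is the income elasticity.
So η = 0.50.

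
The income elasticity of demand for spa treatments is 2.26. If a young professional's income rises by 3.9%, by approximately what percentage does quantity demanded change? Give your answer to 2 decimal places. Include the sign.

%ΔQ ≈ η × %ΔI = 2.26 × 3.9% = 8.81%.

8.81%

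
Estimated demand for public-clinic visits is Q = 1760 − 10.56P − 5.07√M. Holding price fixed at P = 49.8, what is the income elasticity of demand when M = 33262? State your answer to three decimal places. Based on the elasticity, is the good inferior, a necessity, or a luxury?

At P = 49.8, M = 33262: Q = 309.452.
Holding P constant, ∂Q/∂M = -5.07/(2√M) = -0.0138996.
η_M = (∂Q/∂M)·(M/Q) = -0.0138996 × (33262/309.452) = -1.494.
Since η < 0, this is an inferior good.

-1.494 (inferior good)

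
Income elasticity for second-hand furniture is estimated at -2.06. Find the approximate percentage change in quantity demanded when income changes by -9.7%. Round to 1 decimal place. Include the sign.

20.0%

%ΔQ ≈ η × %ΔI = -2.06 × (-9.7%) = 20.0%.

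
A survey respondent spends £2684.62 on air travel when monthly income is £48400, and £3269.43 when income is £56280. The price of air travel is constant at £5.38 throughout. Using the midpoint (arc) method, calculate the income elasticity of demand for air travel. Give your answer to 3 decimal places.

With a constant price, Q₁ = 2684.62/5.38 = 499.000 and Q₂ = 3269.43/5.38 = 607.701 (equivalently, work directly with expenditure since P cancels).
Midpoint %ΔQ = (3269.43 − 2684.62)/2977.02 = 0.19644; midpoint %ΔI = (56280 − 48400)/52340 = 0.15055.
η = 0.19644 / 0.15055 = 1.305.

1.305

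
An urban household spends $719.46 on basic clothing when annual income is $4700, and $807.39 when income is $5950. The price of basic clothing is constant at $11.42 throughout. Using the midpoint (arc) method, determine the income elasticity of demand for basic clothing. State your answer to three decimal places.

With a constant price, Q₁ = 719.46/11.42 = 63.000 and Q₂ = 807.39/11.42 = 70.700 (equivalently, work directly with expenditure since P cancels).
Midpoint %ΔQ = (807.39 − 719.46)/763.43 = 0.11518; midpoint %ΔI = (5950 − 4700)/5325 = 0.23474.
η = 0.11518 / 0.23474 = 0.491.

0.491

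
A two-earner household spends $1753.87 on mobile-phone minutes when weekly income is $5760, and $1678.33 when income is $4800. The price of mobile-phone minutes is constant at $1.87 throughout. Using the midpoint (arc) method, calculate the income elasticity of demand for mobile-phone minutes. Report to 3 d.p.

0.242

With a constant price, Q₁ = 1753.87/1.87 = 937.898 and Q₂ = 1678.33/1.87 = 897.503 (equivalently, work directly with expenditure since P cancels).
Midpoint %ΔQ = (1678.33 − 1753.87)/1716.10 = -0.04402; midpoint %ΔI = (4800 − 5760)/5280 = -0.18182.
η = -0.04402 / -0.18182 = 0.242.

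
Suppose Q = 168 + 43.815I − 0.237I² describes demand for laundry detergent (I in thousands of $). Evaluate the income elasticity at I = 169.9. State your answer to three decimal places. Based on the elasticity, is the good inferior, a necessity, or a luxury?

At I = 169.9: Q = 770.9241.
dQ/dI = 43.815 − 0.474I = -36.71760.
η = (dQ/dI)·(I/Q) = -36.71760 × (169.9/770.9241) = -8.092.
η < 0 ⇒ inferior good.

-8.092 (inferior good)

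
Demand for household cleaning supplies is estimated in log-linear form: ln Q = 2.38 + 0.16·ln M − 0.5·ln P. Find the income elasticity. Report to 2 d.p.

0.16

In a log-linear demand, the coefficient on ln M is the income elasticity.
So η = 0.16.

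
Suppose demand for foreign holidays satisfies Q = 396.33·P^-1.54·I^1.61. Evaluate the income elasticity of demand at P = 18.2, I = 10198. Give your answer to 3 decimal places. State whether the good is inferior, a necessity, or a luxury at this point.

1.610 (luxury)

For a multiplicative demand Q = A·P^α·I^β, the income elasticity is β everywhere.
Here β = 1.61, so η = 1.610.
Since η > 1, this is a luxury.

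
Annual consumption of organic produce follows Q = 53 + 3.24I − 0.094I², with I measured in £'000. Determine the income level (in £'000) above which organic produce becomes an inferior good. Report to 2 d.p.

dQ/dI = 3.24 − 0.188I.
The good is inferior where dQ/dI < 0. Setting dQ/dI = 0 gives I = 3.24 / 0.188 = 17.23.

17.23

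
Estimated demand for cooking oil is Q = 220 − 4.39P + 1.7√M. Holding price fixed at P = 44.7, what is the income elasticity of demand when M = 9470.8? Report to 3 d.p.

At P = 44.7, M = 9470.8: Q = 189.208.
Holding P constant, ∂Q/∂M = 1.7/(2√M) = 0.00873425.
η_M = (∂Q/∂M)·(M/Q) = 0.00873425 × (9470.8/189.208) = 0.437.

0.437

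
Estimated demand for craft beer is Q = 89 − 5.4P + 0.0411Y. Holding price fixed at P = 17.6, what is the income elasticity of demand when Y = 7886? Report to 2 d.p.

At P = 17.6, Y = 7886: Q = 318.075.
Holding P constant, ∂Q/∂Y = 0.0411.
η_Y = (∂Q/∂Y)·(Y/Q) = 0.0411 × (7886/318.075) = 1.02.

1.02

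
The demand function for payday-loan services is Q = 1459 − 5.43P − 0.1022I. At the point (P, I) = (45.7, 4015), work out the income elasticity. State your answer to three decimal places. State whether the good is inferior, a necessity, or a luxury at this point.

-0.513 (inferior good)

At P = 45.7, I = 4015: Q = 800.516.
Holding P constant, ∂Q/∂I = −0.1022.
η_I = (∂Q/∂I)·(I/Q) = -0.1022 × (4015/800.516) = -0.513.
Since η < 0, this is an inferior good.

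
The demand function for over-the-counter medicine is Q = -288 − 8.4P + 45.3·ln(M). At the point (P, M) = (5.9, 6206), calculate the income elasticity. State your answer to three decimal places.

0.780

At P = 5.9, M = 6206: Q = 58.057.
Holding P constant, ∂Q/∂M = 45.3/M = 0.00729939.
η_M = (∂Q/∂M)·(M/Q) = 0.00729939 × (6206/58.057) = 0.780.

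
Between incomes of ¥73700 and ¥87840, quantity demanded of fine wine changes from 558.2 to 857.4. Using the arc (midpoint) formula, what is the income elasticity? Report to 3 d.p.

ΔQ = 857.4 − 558.2 = 299.2; midpoint Q̄ = (558.2 + 857.4)/2 = 707.8.
ΔI = 87840 − 73700 = 14140; midpoint Ī = (73700 + 87840)/2 = 80770.
η = (ΔQ/Q̄) ÷ (ΔI/Ī) = (299.2/707.8) ÷ (14140/80770) = 2.415.

2.415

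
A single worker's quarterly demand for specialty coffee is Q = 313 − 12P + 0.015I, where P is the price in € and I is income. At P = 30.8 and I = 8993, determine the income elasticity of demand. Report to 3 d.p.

1.723

At P = 30.8, I = 8993: Q = 78.295.
Holding P constant, ∂Q/∂I = 0.015.
η_I = (∂Q/∂I)·(I/Q) = 0.015 × (8993/78.295) = 1.723.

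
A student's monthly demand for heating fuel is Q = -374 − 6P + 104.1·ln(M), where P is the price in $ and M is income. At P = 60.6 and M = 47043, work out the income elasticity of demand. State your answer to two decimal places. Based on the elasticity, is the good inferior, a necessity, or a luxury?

0.27 (necessity)

At P = 60.6, M = 47043: Q = 382.393.
Holding P constant, ∂Q/∂M = 104.1/M = 0.00221287.
η_M = (∂Q/∂M)·(M/Q) = 0.00221287 × (47043/382.393) = 0.27.
Since 0 < η < 1, this is a necessity.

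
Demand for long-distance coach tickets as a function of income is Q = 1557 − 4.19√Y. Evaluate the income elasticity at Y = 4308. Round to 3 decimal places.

At Y = 4308: Q = 1281.988.
dQ/dY = -4.19/(2√Y) = -0.0319188 at this income.
η = (dQ/dY)·(Y/Q) = -0.0319188 × (4308/1281.988) = -0.107.

-0.107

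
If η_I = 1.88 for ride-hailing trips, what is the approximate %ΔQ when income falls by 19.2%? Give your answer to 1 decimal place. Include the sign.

-36.1%

%ΔQ ≈ η × %ΔI = 1.88 × (-19.2%) = -36.1%.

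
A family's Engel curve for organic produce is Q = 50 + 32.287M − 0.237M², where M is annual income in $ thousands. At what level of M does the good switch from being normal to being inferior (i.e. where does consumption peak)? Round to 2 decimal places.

dQ/dM = 32.287 − 0.474M.
The good is inferior where dQ/dM < 0. Setting dQ/dM = 0 gives M = 32.287 / 0.474 = 68.12.

68.12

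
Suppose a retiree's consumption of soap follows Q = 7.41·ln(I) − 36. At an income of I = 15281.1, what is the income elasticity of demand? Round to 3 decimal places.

At I = 15281.1: Q = 35.391.
dQ/dI = 7.41/I = 0.000484913 at this income.
η = (dQ/dI)·(I/Q) = 0.000484913 × (15281.1/35.391) = 0.209.

0.209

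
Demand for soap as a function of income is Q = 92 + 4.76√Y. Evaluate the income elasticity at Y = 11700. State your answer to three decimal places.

At Y = 11700: Q = 606.873.
dQ/dY = 4.76/(2√Y) = 0.0220031 at this income.
η = (dQ/dY)·(Y/Q) = 0.0220031 × (11700/606.873) = 0.424.

0.424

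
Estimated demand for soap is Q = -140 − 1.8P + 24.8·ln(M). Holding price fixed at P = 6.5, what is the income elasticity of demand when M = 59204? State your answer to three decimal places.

0.205

At P = 6.5, M = 59204: Q = 120.821.
Holding P constant, ∂Q/∂M = 24.8/M = 0.000418891.
η_M = (∂Q/∂M)·(M/Q) = 0.000418891 × (59204/120.821) = 0.205.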